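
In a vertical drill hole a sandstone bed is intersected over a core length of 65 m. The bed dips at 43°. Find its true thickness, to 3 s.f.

47.5 m

True thickness t = h · cos(dip) = 65 × cos 43°
t = 65 × 0.7314 = 47.538 m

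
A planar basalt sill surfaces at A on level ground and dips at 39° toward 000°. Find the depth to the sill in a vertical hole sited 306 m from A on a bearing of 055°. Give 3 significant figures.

142 m

The hole lies 55° from the dip direction, so the down-dip offset is 306 × cos 55° = 175.51 m.
Depth = down-dip offset × tan(dip) = 175.51 × tan 39° = 175.51 × 0.8098
Depth = 142.13 m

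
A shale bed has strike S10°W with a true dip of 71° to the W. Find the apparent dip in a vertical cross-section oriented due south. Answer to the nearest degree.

The strike is S10°W and the section trends due south; the acute angle between them is β = 10°.
tan(apparent dip) = tan 71° · sin 10° = 0.5043
α = arctan(0.5043) = 26.76°

27°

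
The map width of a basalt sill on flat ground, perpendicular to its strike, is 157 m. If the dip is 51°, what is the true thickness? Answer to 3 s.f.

122 m

True thickness t = w · sin(dip) = 157 × sin 51°
t = 157 × 0.7771 = 122.012 m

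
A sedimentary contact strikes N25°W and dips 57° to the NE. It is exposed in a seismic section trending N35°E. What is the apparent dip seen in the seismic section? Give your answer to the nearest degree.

53°

The section lies 60° from the strike.
tan α = tan 57° × sin 60° = 1.5399 × 0.8660 = 1.3336
apparent dip = arctan 1.3336 = 53.13°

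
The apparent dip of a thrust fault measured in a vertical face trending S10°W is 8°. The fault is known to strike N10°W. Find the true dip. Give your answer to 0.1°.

β = acute angle between strike N10°W and section S10°W = 20°.
tan(true dip) = tan 8° / sin 20° = 0.4109
δ = arctan(0.4109) = 22.34°

22.3°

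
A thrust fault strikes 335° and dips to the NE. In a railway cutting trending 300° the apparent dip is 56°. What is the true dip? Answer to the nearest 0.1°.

68.8°

The section is 35° from the strike.
tan δ = tan α / sin β = tan 56° / sin 35° = 1.4826 / 0.5736 = 2.5848
true dip = arctan 2.5848 = 68.85°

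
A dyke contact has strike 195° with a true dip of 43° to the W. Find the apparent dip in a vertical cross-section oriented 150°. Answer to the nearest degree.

The section lies 45° from the strike.
tan α = tan 43° × sin 45° = 0.9325 × 0.7071 = 0.6594
apparent dip = arctan 0.6594 = 33.40°

33°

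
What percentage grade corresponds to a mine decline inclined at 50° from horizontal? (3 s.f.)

grade % = 100 × tan 50° = 100 × 1.1918

119%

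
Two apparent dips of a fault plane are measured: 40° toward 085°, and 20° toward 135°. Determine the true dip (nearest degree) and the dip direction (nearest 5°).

true dip 41°, dip direction 070°

Each apparent-dip line lies in the plane. As unit vectors (x east, y north, z up), v₁ plunges 40°→085° and v₂ plunges 20°→135°.
n = v₁ × v₂ = (0.450, 0.166, 0.551) (taken with n_z > 0).
tan δ = √(n_x²+n_y²)/n_z = 0.480/0.551, so δ = 41.0°.
Dip direction = atan2(0.450, 0.166) = 70° (azimuth of n's horizontal projection).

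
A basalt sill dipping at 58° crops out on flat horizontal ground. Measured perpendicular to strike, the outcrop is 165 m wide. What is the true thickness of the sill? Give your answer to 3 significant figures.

140 m

True thickness t = w · sin(dip) = 165 × sin 58°
t = 165 × 0.8480 = 139.928 m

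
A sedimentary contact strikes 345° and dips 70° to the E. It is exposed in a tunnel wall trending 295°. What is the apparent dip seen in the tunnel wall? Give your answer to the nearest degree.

65°

The strike is 345° and the section trends 295°; the acute angle between them is β = 50°.
tan α = tan 70° × sin 50° = 2.7475 × 0.7660 = 2.1047
α = arctan(2.1047) = 64.59°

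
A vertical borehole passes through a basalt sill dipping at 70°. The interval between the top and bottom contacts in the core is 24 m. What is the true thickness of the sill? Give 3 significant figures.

True thickness t = h · cos(dip) = 24 × cos 70°
t = 24 × 0.3420 = 8.208 m

8.21 m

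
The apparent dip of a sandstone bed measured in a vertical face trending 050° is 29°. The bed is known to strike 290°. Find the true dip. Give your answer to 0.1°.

32.6°

The section is 60° from the strike.
tan(true dip) = tan 29° / sin 60° = 0.6401
true dip = arctan 0.6401 = 32.62°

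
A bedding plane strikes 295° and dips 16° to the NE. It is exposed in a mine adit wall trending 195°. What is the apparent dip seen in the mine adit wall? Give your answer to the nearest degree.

16°

Angle between strike (295°) and section (195°): β = 80°.
tan α = tan 16° × sin 80° = 0.2867 × 0.9848 = 0.2824
α = arctan(0.2824) = 15.77°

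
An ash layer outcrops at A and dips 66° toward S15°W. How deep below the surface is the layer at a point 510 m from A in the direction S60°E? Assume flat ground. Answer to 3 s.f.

296 m

The hole lies 75° from the dip direction, so the down-dip offset is 510 × cos 75° = 132.00 m.
Depth = down-dip offset × tan(dip) = 132.00 × tan 66° = 132.00 × 2.2460
Depth = 296.47 m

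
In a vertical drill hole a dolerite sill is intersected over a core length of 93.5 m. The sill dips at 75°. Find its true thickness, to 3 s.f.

24.2 m

True thickness t = h · cos(dip) = 93.5 × cos 75°
t = 93.5 × 0.2588 = 24.200 m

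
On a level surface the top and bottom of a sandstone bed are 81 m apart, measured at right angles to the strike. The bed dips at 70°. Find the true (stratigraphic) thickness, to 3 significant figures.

True thickness t = w · sin(dip) = 81 × sin 70°
t = 81 × 0.9397 = 76.115 m

76.1 m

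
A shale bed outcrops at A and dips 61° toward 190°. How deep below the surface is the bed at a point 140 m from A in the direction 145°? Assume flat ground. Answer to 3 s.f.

The hole lies 45° from the dip direction, so the down-dip offset is 140 × cos 45° = 98.99 m.
Depth = down-dip offset × tan(dip) = 98.99 × tan 61° = 98.99 × 1.8040
Depth = 178.59 m

179 m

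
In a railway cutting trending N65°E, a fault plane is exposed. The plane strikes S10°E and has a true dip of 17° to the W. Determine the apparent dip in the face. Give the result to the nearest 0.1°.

16.5°

The section lies 75° from the strike.
tan(apparent dip) = tan 17° · sin 75° = 0.2953
α = arctan(0.2953) = 16.45°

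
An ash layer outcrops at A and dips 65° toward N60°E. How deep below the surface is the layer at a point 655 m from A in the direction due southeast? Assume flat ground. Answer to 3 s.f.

364 m

The hole lies 75° from the dip direction, so the down-dip offset is 655 × cos 75° = 169.53 m.
Depth = down-dip offset × tan(dip) = 169.53 × tan 65° = 169.53 × 2.1445
Depth = 363.55 m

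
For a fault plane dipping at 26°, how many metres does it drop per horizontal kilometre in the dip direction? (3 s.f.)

drop per km = 1000 × tan 26° = 1000 × 0.4877

488 m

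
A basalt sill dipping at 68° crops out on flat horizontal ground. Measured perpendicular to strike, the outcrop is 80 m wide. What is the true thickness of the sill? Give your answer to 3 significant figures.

74.2 m

True thickness t = w · sin(dip) = 80 × sin 68°
t = 80 × 0.9272 = 74.175 m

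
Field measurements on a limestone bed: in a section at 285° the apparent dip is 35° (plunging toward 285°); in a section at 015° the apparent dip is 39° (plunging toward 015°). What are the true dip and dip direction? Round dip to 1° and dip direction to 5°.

Each apparent-dip line lies in the plane. As unit vectors (x east, y north, z up), v₁ plunges 35°→285° and v₂ plunges 39°→015°.
Cross product v₁ × v₂ gives the pole to the plane: n ∝ (-0.297, 0.613, 0.637).
True dip = arccos(n_z / |n|) = arccos(0.6826) = 47.0°.
Dip direction = atan2(-0.297, 0.613) = 334° (azimuth of n's horizontal projection).

true dip 47°, dip direction 335°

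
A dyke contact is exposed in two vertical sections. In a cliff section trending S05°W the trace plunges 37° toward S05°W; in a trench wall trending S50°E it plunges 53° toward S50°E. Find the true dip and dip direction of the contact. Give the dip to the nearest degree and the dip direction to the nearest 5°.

Each apparent-dip line lies in the plane. As unit vectors (x east, y north, z up), v₁ plunges 37°→S05°W and v₂ plunges 53°→S50°E.
Cross product v₁ × v₂ gives the pole to the plane: n ∝ (0.403, -0.333, 0.394).
tan δ = √(n_x²+n_y²)/n_z = 0.522/0.394, so δ = 53.0°.
Dip direction = azimuth of (n_x, n_y) = atan2(0.403, -0.333) = 130°.

true dip 53°, dip direction 130°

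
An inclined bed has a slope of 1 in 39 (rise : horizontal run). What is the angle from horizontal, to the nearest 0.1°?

1.5°

tan θ = 1/39 = 0.0256
θ = arctan(0.0256) = 1.47°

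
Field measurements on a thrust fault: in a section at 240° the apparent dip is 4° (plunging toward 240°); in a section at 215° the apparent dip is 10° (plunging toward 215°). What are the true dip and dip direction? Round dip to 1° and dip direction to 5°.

true dip 15°, dip direction 165°

The two traces are lines in the plane: v₁ = (sin 240°·cos 4°, cos 240°·cos 4°, −sin 4°), v₂ = (sin 215°·cos 10°, cos 215°·cos 10°, −sin 10°).
The plane normal is n = v₁ × v₂ ∝ (0.030, -0.111, 0.415).
Dip δ = arctan(|n_h|/n_z) = arctan(0.115/0.415) = 15.4°.
Dip direction = azimuth of (n_x, n_y) = atan2(0.030, -0.111) = 165°.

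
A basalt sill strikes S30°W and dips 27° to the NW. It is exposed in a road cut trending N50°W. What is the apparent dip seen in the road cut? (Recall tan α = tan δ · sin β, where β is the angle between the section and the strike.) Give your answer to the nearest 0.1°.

The strike is S30°W and the section trends N50°W; the acute angle between them is β = 80°.
tan α = tan 27° × sin 80° = 0.5095 × 0.9848 = 0.5018
α = arctan(0.5018) = 26.65°

26.6°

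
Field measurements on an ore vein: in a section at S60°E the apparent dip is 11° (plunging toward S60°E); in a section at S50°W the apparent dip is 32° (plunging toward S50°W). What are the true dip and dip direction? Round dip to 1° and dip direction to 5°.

true dip 37°, dip direction 195°

Each apparent-dip line lies in the plane. As unit vectors (x east, y north, z up), v₁ plunges 11°→S60°E and v₂ plunges 32°→S50°W.
n = v₁ × v₂ = (-0.156, -0.574, 0.782) (taken with n_z > 0).
True dip = arccos(n_z / |n|) = arccos(0.7958) = 37.3°.
Dip direction = azimuth of (n_x, n_y) = atan2(-0.156, -0.574) = 195°.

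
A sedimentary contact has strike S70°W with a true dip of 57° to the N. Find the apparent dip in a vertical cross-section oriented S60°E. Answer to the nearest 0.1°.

The section lies 50° from the strike.
tan α = tan 57° × sin 50° = 1.5399 × 0.7660 = 1.1796
α = arctan(1.1796) = 49.71°

49.7°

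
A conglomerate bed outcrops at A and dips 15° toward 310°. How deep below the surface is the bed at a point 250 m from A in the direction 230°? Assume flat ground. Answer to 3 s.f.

The hole lies 80° from the dip direction, so the down-dip offset is 250 × cos 80° = 43.41 m.
Depth = down-dip offset × tan(dip) = 43.41 × tan 15° = 43.41 × 0.2679
Depth = 11.63 m

11.6 m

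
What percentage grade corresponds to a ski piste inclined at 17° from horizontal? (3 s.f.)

grade % = 100 × tan 17° = 100 × 0.3057

30.6%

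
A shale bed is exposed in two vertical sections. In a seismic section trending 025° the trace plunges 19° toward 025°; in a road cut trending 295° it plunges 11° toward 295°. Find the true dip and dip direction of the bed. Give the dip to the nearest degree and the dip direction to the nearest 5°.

Represent each trace as a vector plunging at its apparent dip toward its trend (east-north-up frame): v₁ = (0.400, 0.857, -0.326), v₂ = (-0.890, 0.415, -0.191).
The plane normal is n = v₁ × v₂ ∝ (-0.028, 0.366, 0.928).
Dip δ = arctan(|n_h|/n_z) = arctan(0.367/0.928) = 21.6°.
Dip direction = atan2(-0.028, 0.366) = 356° (azimuth of n's horizontal projection).

true dip 22°, dip direction 355°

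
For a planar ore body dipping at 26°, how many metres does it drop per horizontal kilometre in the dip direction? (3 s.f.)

488 m

drop per km = 1000 × tan 26° = 1000 × 0.4877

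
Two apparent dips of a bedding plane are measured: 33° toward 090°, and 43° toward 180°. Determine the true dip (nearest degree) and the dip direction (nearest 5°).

true dip 49°, dip direction 145°

Represent each trace as a vector plunging at its apparent dip toward its trend (east-north-up frame): v₁ = (0.839, 0.000, -0.545), v₂ = (0.000, -0.731, -0.682).
n = v₁ × v₂ = (0.398, -0.572, 0.613) (taken with n_z > 0).
Dip δ = arctan(|n_h|/n_z) = arctan(0.697/0.613) = 48.7°.
Dip direction = atan2(0.398, -0.572) = 145° (azimuth of n's horizontal projection).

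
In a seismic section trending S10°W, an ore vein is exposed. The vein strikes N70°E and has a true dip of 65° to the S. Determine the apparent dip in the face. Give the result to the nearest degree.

The strike is N70°E and the section trends S10°W; the acute angle between them is β = 60°.
tan(apparent dip) = tan 65° · sin 60° = 1.8572
α = arctan(1.8572) = 61.70°

62°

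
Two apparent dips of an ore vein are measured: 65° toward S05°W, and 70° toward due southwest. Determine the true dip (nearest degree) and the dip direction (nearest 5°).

Each apparent-dip line lies in the plane. As unit vectors (x east, y north, z up), v₁ plunges 65°→S05°W and v₂ plunges 70°→due southwest.
n = v₁ × v₂ = (-0.176, -0.185, 0.093) (taken with n_z > 0).
Dip δ = arctan(|n_h|/n_z) = arctan(0.255/0.093) = 70.0°.
Dip direction = azimuth of (n_x, n_y) = atan2(-0.176, -0.185) = 224°.

true dip 70°, dip direction 225°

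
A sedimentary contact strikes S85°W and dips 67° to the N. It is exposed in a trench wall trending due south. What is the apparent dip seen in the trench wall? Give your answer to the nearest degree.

67°

The section lies 85° from the strike.
tan(apparent dip) = tan 67° · sin 85° = 2.3469
α = arctan(2.3469) = 66.92°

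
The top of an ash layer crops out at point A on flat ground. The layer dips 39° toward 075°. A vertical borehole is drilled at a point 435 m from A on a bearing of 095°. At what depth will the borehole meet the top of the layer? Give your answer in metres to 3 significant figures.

The hole lies 20° from the dip direction, so the down-dip offset is 435 × cos 20° = 408.77 m.
Depth = down-dip offset × tan(dip) = 408.77 × tan 39° = 408.77 × 0.8098
Depth = 331.01 m

331 m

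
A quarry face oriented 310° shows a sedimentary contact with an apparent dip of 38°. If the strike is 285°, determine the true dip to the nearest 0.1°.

61.6°

β = acute angle between strike 285° and section 310° = 25°.
tan δ = tan α / sin β = tan 38° / sin 25° = 0.7813 / 0.4226 = 1.8487
δ = arctan(1.8487) = 61.59°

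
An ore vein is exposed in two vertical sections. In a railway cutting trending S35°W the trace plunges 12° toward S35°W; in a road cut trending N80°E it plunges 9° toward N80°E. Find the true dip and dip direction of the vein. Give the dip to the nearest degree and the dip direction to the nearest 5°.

true dip 26°, dip direction 150°

Each apparent-dip line lies in the plane. As unit vectors (x east, y north, z up), v₁ plunges 12°→S35°W and v₂ plunges 9°→N80°E.
Cross product v₁ × v₂ gives the pole to the plane: n ∝ (0.161, -0.290, 0.683).
Dip δ = arctan(|n_h|/n_z) = arctan(0.332/0.683) = 25.9°.
Dip direction = atan2(0.161, -0.290) = 151° (azimuth of n's horizontal projection).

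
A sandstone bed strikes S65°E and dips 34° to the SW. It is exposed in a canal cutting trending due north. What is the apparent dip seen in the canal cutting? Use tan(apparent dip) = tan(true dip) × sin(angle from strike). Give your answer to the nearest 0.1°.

The section lies 65° from the strike.
tan α = tan 34° × sin 65° = 0.6745 × 0.9063 = 0.6113
apparent dip = arctan 0.6113 = 31.44°

31.4°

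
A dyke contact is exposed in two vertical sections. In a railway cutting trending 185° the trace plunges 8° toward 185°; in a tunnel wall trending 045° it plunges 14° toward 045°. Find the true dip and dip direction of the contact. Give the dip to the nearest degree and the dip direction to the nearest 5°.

true dip 30°, dip direction 110°

The two traces are lines in the plane: v₁ = (sin 185°·cos 8°, cos 185°·cos 8°, −sin 8°), v₂ = (sin 45°·cos 14°, cos 45°·cos 14°, −sin 14°).
The plane normal is n = v₁ × v₂ ∝ (0.334, -0.116, 0.618).
Dip δ = arctan(|n_h|/n_z) = arctan(0.354/0.618) = 29.8°.
Dip direction = atan2(0.334, -0.116) = 109° (azimuth of n's horizontal projection).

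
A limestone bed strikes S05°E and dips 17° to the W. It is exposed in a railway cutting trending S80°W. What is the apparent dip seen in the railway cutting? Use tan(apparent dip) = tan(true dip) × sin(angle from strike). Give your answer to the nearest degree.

The strike is S05°E and the section trends S80°W; the acute angle between them is β = 85°.
tan α = tan 17° × sin 85° = 0.3057 × 0.9962 = 0.3046
apparent dip = arctan 0.3046 = 16.94°

17°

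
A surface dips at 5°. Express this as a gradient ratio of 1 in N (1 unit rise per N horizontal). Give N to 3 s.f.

1 in 11.4

1 : N means tan θ = 1/N, so N = 1/tan 5° = 1/0.0875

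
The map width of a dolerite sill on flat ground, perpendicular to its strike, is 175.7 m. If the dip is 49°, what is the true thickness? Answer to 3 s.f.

True thickness t = w · sin(dip) = 175.7 × sin 49°
t = 175.7 × 0.7547 = 132.602 m

133 m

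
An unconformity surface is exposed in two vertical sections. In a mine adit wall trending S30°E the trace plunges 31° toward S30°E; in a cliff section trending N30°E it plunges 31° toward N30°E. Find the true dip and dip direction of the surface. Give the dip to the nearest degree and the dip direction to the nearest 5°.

true dip 50°, dip direction 090°

Each apparent-dip line lies in the plane. As unit vectors (x east, y north, z up), v₁ plunges 31°→S30°E and v₂ plunges 31°→N30°E.
Cross product v₁ × v₂ gives the pole to the plane: n ∝ (0.765, 0.000, 0.636).
tan δ = √(n_x²+n_y²)/n_z = 0.765/0.636, so δ = 50.2°.
The horizontal component of n points toward azimuth atan2(n_x, n_y) = 90°, the dip direction.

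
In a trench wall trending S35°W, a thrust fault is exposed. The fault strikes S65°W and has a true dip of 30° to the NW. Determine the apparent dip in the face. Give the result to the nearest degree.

16°

The strike is S65°W and the section trends S35°W; the acute angle between them is β = 30°.
tan(apparent dip) = tan 30° · sin 30° = 0.2887
α = arctan(0.2887) = 16.10°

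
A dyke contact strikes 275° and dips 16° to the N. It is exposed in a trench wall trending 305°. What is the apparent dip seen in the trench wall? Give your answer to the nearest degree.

8°

The section lies 30° from the strike.
tan(apparent dip) = tan 16° · sin 30° = 0.1434
apparent dip = arctan 0.1434 = 8.16°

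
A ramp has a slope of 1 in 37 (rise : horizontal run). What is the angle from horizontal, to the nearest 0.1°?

tan θ = 1/37 = 0.0270
θ = arctan(0.0270) = 1.55°

1.5°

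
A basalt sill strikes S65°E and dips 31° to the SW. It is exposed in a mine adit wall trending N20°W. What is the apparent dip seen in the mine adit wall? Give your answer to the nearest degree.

The section lies 45° from the strike.
tan α = tan 31° × sin 45° = 0.6009 × 0.7071 = 0.4249
apparent dip = arctan 0.4249 = 23.02°

23°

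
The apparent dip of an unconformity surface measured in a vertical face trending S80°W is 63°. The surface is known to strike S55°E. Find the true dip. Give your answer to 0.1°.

70.2°

The section is 45° from the strike.
tan δ = tan α / sin β = tan 63° / sin 45° = 1.9626 / 0.7071 = 2.7756
true dip = arctan 2.7756 = 70.19°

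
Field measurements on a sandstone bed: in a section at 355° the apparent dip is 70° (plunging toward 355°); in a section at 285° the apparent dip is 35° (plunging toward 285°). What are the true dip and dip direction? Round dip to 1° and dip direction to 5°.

true dip 70°, dip direction 000°

Each apparent-dip line lies in the plane. As unit vectors (x east, y north, z up), v₁ plunges 70°→355° and v₂ plunges 35°→285°.
Cross product v₁ × v₂ gives the pole to the plane: n ∝ (0.004, 0.726, 0.263).
tan δ = √(n_x²+n_y²)/n_z = 0.726/0.263, so δ = 70.1°.
The horizontal component of n points toward azimuth atan2(n_x, n_y) = 0°, the dip direction.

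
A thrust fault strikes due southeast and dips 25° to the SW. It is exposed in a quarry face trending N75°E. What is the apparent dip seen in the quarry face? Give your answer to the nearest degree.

22°

The strike is due southeast and the section trends N75°E; the acute angle between them is β = 60°.
tan(apparent dip) = tan 25° · sin 60° = 0.4038
apparent dip = arctan 0.4038 = 21.99°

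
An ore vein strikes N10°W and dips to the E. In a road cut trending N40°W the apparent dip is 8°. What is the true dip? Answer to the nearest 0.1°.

The section is 30° from the strike.
tan δ = tan α / sin β = tan 8° / sin 30° = 0.1405 / 0.5000 = 0.2811
δ = arctan(0.2811) = 15.70°

15.7°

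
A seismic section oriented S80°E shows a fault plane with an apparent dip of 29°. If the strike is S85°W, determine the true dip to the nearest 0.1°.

The section is 15° from the strike.
tan(true dip) = tan 29° / sin 15° = 2.1417
true dip = arctan 2.1417 = 64.97°

65.0°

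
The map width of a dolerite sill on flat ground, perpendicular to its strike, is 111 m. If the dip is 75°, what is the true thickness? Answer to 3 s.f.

107 m

True thickness t = w · sin(dip) = 111 × sin 75°
t = 111 × 0.9659 = 107.218 m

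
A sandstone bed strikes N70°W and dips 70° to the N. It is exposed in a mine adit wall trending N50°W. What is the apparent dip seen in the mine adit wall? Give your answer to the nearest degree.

The strike is N70°W and the section trends N50°W; the acute angle between them is β = 20°.
tan α = tan 70° × sin 20° = 2.7475 × 0.3420 = 0.9397
α = arctan(0.9397) = 43.22°

43°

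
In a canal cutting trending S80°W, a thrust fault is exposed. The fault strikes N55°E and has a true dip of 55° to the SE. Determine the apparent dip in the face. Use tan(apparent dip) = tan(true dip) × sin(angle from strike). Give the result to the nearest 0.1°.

31.1°

The section lies 25° from the strike.
tan α = tan 55° × sin 25° = 1.4281 × 0.4226 = 0.6036
apparent dip = arctan 0.6036 = 31.11°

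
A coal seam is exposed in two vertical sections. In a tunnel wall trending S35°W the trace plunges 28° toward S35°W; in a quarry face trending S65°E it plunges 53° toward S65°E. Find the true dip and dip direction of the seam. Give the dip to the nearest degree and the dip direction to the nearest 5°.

Represent each trace as a vector plunging at its apparent dip toward its trend (east-north-up frame): v₁ = (-0.506, -0.723, -0.469), v₂ = (0.545, -0.254, -0.799).
The plane normal is n = v₁ × v₂ ∝ (0.458, -0.661, 0.523).
tan δ = √(n_x²+n_y²)/n_z = 0.804/0.523, so δ = 56.9°.
Dip direction = azimuth of (n_x, n_y) = atan2(0.458, -0.661) = 145°.

true dip 57°, dip direction 145°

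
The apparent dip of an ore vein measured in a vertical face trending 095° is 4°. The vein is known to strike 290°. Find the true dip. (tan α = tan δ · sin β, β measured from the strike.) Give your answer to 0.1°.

The section is 15° from the strike.
tan(true dip) = tan 4° / sin 15° = 0.2702
true dip = arctan 0.2702 = 15.12°

15.1°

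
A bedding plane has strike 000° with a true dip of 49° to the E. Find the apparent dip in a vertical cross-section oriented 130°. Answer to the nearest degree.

41°

The strike is 000° and the section trends 130°; the acute angle between them is β = 50°.
tan α = tan 49° × sin 50° = 1.1504 × 0.7660 = 0.8812
apparent dip = arctan 0.8812 = 41.39°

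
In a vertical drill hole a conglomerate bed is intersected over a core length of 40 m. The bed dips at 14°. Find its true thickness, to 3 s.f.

38.8 m

True thickness t = h · cos(dip) = 40 × cos 14°
t = 40 × 0.9703 = 38.812 m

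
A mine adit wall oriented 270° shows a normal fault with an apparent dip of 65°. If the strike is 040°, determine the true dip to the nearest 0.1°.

β = acute angle between strike 040° and section 270° = 50°.
tan(true dip) = tan 65° / sin 50° = 2.7995
δ = arctan(2.7995) = 70.34°

70.3°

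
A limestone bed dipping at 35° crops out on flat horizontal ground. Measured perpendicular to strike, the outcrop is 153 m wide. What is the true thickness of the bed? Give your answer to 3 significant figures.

87.8 m

True thickness t = w · sin(dip) = 153 × sin 35°
t = 153 × 0.5736 = 87.757 m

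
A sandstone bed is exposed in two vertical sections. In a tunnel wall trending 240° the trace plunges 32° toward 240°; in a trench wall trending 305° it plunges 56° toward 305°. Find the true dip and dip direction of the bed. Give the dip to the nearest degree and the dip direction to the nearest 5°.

true dip 56°, dip direction 305°

Each apparent-dip line lies in the plane. As unit vectors (x east, y north, z up), v₁ plunges 32°→240° and v₂ plunges 56°→305°.
n = v₁ × v₂ = (-0.521, 0.366, 0.430) (taken with n_z > 0).
True dip = arccos(n_z / |n|) = arccos(0.5592) = 56.0°.
The horizontal component of n points toward azimuth atan2(n_x, n_y) = 305°, the dip direction.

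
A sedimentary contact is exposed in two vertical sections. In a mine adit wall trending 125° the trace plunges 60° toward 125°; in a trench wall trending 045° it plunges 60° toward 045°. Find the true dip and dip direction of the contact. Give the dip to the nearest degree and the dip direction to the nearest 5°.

true dip 66°, dip direction 085°

The two traces are lines in the plane: v₁ = (sin 125°·cos 60°, cos 125°·cos 60°, −sin 60°), v₂ = (sin 45°·cos 60°, cos 45°·cos 60°, −sin 60°).
The plane normal is n = v₁ × v₂ ∝ (0.555, 0.049, 0.246).
True dip = arccos(n_z / |n|) = arccos(0.4045) = 66.1°.
Dip direction = atan2(0.555, 0.049) = 85° (azimuth of n's horizontal projection).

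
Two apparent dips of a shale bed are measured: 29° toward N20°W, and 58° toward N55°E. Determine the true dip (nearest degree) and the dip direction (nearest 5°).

true dip 58°, dip direction 050°

The two traces are lines in the plane: v₁ = (sin 340°·cos 29°, cos 340°·cos 29°, −sin 29°), v₂ = (sin 55°·cos 58°, cos 55°·cos 58°, −sin 58°).
n = v₁ × v₂ = (0.550, 0.464, 0.448) (taken with n_z > 0).
Dip δ = arctan(|n_h|/n_z) = arctan(0.719/0.448) = 58.1°.
Dip direction = atan2(0.550, 0.464) = 50° (azimuth of n's horizontal projection).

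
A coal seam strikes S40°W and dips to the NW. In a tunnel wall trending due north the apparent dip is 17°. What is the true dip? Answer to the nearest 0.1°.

β = acute angle between strike S40°W and section due north = 40°.
tan(true dip) = tan 17° / sin 40° = 0.4756
true dip = arctan 0.4756 = 25.44°

25.4°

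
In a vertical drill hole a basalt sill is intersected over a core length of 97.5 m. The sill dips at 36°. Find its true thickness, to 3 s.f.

78.9 m

True thickness t = h · cos(dip) = 97.5 × cos 36°
t = 97.5 × 0.8090 = 78.879 m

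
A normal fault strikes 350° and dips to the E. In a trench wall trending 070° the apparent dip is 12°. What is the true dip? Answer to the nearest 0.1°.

The section is 80° from the strike.
tan δ = tan α / sin β = tan 12° / sin 80° = 0.2126 / 0.9848 = 0.2158
δ = arctan(0.2158) = 12.18°

12.2°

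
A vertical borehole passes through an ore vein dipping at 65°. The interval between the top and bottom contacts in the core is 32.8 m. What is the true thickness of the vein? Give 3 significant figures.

13.9 m

True thickness t = h · cos(dip) = 32.8 × cos 65°
t = 32.8 × 0.4226 = 13.862 m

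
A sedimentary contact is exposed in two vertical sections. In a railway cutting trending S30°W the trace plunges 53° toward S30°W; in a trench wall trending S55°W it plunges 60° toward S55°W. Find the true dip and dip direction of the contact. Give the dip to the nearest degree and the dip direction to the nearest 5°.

true dip 61°, dip direction 255°

Represent each trace as a vector plunging at its apparent dip toward its trend (east-north-up frame): v₁ = (-0.301, -0.521, -0.799), v₂ = (-0.410, -0.287, -0.866).
The plane normal is n = v₁ × v₂ ∝ (-0.222, -0.067, 0.127).
True dip = arccos(n_z / |n|) = arccos(0.4806) = 61.3°.
Dip direction = atan2(-0.222, -0.067) = 253° (azimuth of n's horizontal projection).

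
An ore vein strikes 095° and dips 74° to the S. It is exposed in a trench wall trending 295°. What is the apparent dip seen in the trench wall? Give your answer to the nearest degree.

Angle between strike (095°) and section (295°): β = 20°.
tan(apparent dip) = tan 74° · sin 20° = 1.1928
α = arctan(1.1928) = 50.02°

50°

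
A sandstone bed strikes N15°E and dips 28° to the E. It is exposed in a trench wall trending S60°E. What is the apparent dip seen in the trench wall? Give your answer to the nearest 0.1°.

The strike is N15°E and the section trends S60°E; the acute angle between them is β = 75°.
tan α = tan 28° × sin 75° = 0.5317 × 0.9659 = 0.5136
α = arctan(0.5136) = 27.18°

27.2°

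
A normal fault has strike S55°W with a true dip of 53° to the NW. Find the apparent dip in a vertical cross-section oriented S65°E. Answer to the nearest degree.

Angle between strike (S55°W) and section (S65°E): β = 60°.
tan α = tan 53° × sin 60° = 1.3270 × 0.8660 = 1.1493
apparent dip = arctan 1.1493 = 48.97°

49°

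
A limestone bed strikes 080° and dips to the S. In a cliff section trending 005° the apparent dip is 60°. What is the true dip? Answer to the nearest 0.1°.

β = acute angle between strike 080° and section 005° = 75°.
tan(true dip) = tan 60° / sin 75° = 1.7932
true dip = arctan 1.7932 = 60.85°

60.9°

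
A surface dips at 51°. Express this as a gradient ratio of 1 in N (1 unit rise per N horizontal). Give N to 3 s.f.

1 in 0.810

1 : N means tan θ = 1/N, so N = 1/tan 51° = 1/1.2349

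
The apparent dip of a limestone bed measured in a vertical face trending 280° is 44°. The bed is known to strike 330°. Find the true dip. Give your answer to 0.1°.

51.6°

β = acute angle between strike 330° and section 280° = 50°.
tan(true dip) = tan 44° / sin 50° = 1.2606
δ = arctan(1.2606) = 51.58°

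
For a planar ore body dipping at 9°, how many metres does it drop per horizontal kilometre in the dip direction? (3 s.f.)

158 m

drop per km = 1000 × tan 9° = 1000 × 0.1584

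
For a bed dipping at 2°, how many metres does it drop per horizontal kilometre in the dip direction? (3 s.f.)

drop per km = 1000 × tan 2° = 1000 × 0.0349

34.9 m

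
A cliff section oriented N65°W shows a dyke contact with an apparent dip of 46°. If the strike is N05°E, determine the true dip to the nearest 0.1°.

47.8°

β = acute angle between strike N05°E and section N65°W = 70°.
tan(true dip) = tan 46° / sin 70° = 1.1020
δ = arctan(1.1020) = 47.78°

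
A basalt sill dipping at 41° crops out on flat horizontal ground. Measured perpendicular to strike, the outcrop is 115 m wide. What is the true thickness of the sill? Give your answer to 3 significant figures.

75.4 m

True thickness t = w · sin(dip) = 115 × sin 41°
t = 115 × 0.6561 = 75.447 m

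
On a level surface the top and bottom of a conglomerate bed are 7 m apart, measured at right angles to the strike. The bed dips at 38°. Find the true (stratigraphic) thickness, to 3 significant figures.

4.31 m

True thickness t = w · sin(dip) = 7 × sin 38°
t = 7 × 0.6157 = 4.310 m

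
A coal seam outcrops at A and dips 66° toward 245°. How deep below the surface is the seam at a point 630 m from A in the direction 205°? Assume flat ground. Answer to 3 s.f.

The hole lies 40° from the dip direction, so the down-dip offset is 630 × cos 40° = 482.61 m.
Depth = down-dip offset × tan(dip) = 482.61 × tan 66° = 482.61 × 2.2460
Depth = 1083.96 m

1080 m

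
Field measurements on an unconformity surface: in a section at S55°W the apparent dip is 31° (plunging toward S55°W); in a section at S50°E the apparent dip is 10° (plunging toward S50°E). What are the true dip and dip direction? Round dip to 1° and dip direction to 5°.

Each apparent-dip line lies in the plane. As unit vectors (x east, y north, z up), v₁ plunges 31°→S55°W and v₂ plunges 10°→S50°E.
The plane normal is n = v₁ × v₂ ∝ (-0.241, -0.510, 0.815).
tan δ = √(n_x²+n_y²)/n_z = 0.564/0.815, so δ = 34.7°.
Dip direction = atan2(-0.241, -0.510) = 205° (azimuth of n's horizontal projection).

true dip 35°, dip direction 205°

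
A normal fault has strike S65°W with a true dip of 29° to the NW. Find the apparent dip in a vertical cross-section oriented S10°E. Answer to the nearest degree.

28°

The section lies 75° from the strike.
tan(apparent dip) = tan 29° · sin 75° = 0.5354
apparent dip = arctan 0.5354 = 28.17°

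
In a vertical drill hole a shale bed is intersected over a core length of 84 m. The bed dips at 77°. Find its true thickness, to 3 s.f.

18.9 m

True thickness t = h · cos(dip) = 84 × cos 77°
t = 84 × 0.2250 = 18.896 m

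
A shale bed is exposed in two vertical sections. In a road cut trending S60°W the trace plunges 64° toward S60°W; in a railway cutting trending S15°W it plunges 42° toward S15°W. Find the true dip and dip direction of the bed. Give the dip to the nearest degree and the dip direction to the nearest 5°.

The two traces are lines in the plane: v₁ = (sin 240°·cos 64°, cos 240°·cos 64°, −sin 64°), v₂ = (sin 195°·cos 42°, cos 195°·cos 42°, −sin 42°).
Cross product v₁ × v₂ gives the pole to the plane: n ∝ (-0.499, -0.081, 0.230).
tan δ = √(n_x²+n_y²)/n_z = 0.505/0.230, so δ = 65.5°.
Dip direction = atan2(-0.499, -0.081) = 261° (azimuth of n's horizontal projection).

true dip 65°, dip direction 260°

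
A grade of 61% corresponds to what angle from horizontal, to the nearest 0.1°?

tan θ = 61/100 = 0.6100
θ = arctan(0.6100) = 31.38°

31.4°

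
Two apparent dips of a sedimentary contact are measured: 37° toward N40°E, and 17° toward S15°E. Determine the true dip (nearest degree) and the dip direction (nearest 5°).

Each apparent-dip line lies in the plane. As unit vectors (x east, y north, z up), v₁ plunges 37°→N40°E and v₂ plunges 17°→S15°E.
n = v₁ × v₂ = (0.735, -0.001, 0.626) (taken with n_z > 0).
True dip = arccos(n_z / |n|) = arccos(0.6483) = 49.6°.
Dip direction = azimuth of (n_x, n_y) = atan2(0.735, -0.001) = 90°.

true dip 50°, dip direction 090°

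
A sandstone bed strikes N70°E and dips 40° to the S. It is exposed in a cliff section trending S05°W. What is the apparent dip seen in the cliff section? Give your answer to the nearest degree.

The section lies 65° from the strike.
tan(apparent dip) = tan 40° · sin 65° = 0.7605
apparent dip = arctan 0.7605 = 37.25°

37°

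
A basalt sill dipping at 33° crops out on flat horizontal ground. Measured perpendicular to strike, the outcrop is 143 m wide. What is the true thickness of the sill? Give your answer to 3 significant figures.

77.9 m

True thickness t = w · sin(dip) = 143 × sin 33°
t = 143 × 0.5446 = 77.883 m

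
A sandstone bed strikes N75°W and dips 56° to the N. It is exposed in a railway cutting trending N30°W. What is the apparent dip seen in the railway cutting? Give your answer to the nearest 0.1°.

46.4°

Angle between strike (N75°W) and section (N30°W): β = 45°.
tan α = tan 56° × sin 45° = 1.4826 × 0.7071 = 1.0483
apparent dip = arctan 1.0483 = 46.35°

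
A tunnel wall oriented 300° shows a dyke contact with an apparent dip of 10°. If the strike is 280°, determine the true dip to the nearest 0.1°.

27.3°

The section is 20° from the strike.
tan(true dip) = tan 10° / sin 20° = 0.5155
δ = arctan(0.5155) = 27.27°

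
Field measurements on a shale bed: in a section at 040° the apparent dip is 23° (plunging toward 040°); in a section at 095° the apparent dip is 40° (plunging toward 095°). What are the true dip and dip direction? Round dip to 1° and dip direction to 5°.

true dip 40°, dip direction 100°

The two traces are lines in the plane: v₁ = (sin 40°·cos 23°, cos 40°·cos 23°, −sin 23°), v₂ = (sin 95°·cos 40°, cos 95°·cos 40°, −sin 40°).
The plane normal is n = v₁ × v₂ ∝ (0.479, -0.082, 0.578).
Dip δ = arctan(|n_h|/n_z) = arctan(0.486/0.578) = 40.1°.
The horizontal component of n points toward azimuth atan2(n_x, n_y) = 100°, the dip direction.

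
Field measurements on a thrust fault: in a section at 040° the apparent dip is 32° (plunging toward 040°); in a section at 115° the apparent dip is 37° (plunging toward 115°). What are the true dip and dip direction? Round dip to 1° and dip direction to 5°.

true dip 41°, dip direction 085°

The two traces are lines in the plane: v₁ = (sin 40°·cos 32°, cos 40°·cos 32°, −sin 32°), v₂ = (sin 115°·cos 37°, cos 115°·cos 37°, −sin 37°).
n = v₁ × v₂ = (0.570, 0.056, 0.654) (taken with n_z > 0).
Dip δ = arctan(|n_h|/n_z) = arctan(0.573/0.654) = 41.2°.
The horizontal component of n points toward azimuth atan2(n_x, n_y) = 84°, the dip direction.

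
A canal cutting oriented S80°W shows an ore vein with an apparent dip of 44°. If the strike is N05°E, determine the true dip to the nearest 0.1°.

45.0°

β = acute angle between strike N05°E and section S80°W = 75°.
tan δ = tan α / sin β = tan 44° / sin 75° = 0.9657 / 0.9659 = 0.9998
δ = arctan(0.9998) = 44.99°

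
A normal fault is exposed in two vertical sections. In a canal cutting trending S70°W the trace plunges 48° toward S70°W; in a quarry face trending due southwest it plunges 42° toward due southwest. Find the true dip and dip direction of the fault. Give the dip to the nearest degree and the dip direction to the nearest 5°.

The two traces are lines in the plane: v₁ = (sin 250°·cos 48°, cos 250°·cos 48°, −sin 48°), v₂ = (sin 225°·cos 42°, cos 225°·cos 42°, −sin 42°).
The plane normal is n = v₁ × v₂ ∝ (-0.237, -0.030, 0.210).
tan δ = √(n_x²+n_y²)/n_z = 0.239/0.210, so δ = 48.7°.
Dip direction = atan2(-0.237, -0.030) = 263° (azimuth of n's horizontal projection).

true dip 49°, dip direction 265°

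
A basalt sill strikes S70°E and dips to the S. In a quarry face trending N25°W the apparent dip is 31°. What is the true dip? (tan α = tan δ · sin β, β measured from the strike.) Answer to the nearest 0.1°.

The section is 45° from the strike.
tan δ = tan α / sin β = tan 31° / sin 45° = 0.6009 / 0.7071 = 0.8497
true dip = arctan 0.8497 = 40.36°

40.4°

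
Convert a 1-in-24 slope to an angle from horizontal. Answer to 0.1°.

tan θ = 1/24 = 0.0417
θ = arctan(0.0417) = 2.39°

2.4°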